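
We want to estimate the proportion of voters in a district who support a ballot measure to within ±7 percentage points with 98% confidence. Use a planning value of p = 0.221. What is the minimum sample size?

For a proportion with margin E = 0.07 at 98% confidence, z = 2.326.
n = p̂(1−p̂)(z/E)² = 0.221 × 0.779 × (2.326/0.07)² = 190.09
Round up: n = 191.

191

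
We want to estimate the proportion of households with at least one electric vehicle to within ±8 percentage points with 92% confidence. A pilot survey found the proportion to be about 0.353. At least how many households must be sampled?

n = 110

For a proportion with margin E = 0.08 at 92% confidence, z = 1.751.
n = p̂(1−p̂)(z/E)² = 0.353 × 0.647 × (1.751/0.08)² = 109.41
Round up: n = 110.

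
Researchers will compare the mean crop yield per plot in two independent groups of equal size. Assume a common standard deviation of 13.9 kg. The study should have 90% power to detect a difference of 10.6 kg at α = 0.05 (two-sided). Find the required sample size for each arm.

For two equal groups, n per group = 2·((z_{α/2} + z_β)·σ/δ)².
z_{α/2} = 1.960; z_β = 1.282 (power 90%).
n = 2 × (3.242 × 13.9 / 10.6)² = 2 × 18.07 = 36.14
Round up: n = 37 per group.

37 per group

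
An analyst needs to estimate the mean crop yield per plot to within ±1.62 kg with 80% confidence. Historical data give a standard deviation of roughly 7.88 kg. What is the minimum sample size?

For a mean, the margin of error is E = z·σ/√n, so n = (zσ/E)².
At 80% confidence, z = 1.282.
n = (1.282 × 7.88 / 1.62)² = 38.89
Round up: n = 39.

n = 39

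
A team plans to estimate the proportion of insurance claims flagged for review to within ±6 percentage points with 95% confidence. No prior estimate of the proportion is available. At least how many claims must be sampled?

For a proportion with margin E = 0.06 at 95% confidence, z = 1.960.
With no prior estimate, use p = 0.5, which maximizes p(1−p) at 0.25.
n = 0.25 × (z/E)² = 0.25 × (1.960/0.06)² = 266.78
Round up: n = 267.

267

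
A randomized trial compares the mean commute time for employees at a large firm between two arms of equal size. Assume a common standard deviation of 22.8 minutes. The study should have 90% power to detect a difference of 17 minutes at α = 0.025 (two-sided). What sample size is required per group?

For two equal groups, n per group = 2·((z_{α/2} + z_β)·σ/δ)².
z_{α/2} = 2.241; z_β = 1.282 (power 90%).
n = 2 × (3.523 × 22.8 / 17)² = 2 × 22.33 = 44.66
Round up: n = 45 per group.

45 per group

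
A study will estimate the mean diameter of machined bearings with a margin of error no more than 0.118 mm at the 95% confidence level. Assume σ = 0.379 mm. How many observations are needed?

40

For a mean, the margin of error is E = z·σ/√n, so n = (zσ/E)².
At 95% confidence, z = 1.960.
n = (1.960 × 0.379 / 0.118)² = 39.63
Round up: n = 40.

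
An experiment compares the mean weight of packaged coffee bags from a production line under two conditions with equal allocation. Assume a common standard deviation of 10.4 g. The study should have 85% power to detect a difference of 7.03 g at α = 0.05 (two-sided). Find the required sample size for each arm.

40 per group

For two equal groups, n per group = 2·((z_{α/2} + z_β)·σ/δ)².
z_{α/2} = 1.960; z_β = 1.036 (power 85%).
n = 2 × (2.996 × 10.4 / 7.03)² = 2 × 19.64 = 39.28
Round up: n = 40 per group.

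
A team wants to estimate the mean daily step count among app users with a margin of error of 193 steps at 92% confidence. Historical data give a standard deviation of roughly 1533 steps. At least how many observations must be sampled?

194

For a mean, the margin of error is E = z·σ/√n, so n = (zσ/E)².
At 92% confidence, z = 1.751.
n = (1.751 × 1533 / 193)² = 193.44
Round up: n = 194.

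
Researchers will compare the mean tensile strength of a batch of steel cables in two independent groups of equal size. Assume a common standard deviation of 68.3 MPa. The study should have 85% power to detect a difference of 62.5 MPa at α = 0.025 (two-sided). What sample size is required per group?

For two equal groups, n per group = 2·((z_{α/2} + z_β)·σ/δ)².
z_{α/2} = 2.241; z_β = 1.036 (power 85%).
n = 2 × (3.277 × 68.3 / 62.5)² = 2 × 12.82 = 25.64
Round up: n = 26 per group.

26 per group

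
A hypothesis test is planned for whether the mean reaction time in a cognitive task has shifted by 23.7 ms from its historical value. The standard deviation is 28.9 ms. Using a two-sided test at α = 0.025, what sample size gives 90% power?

For a one-sample z-test, n = ((z_{α/2} + z_β)·σ/δ)².
z_{α/2} = 2.241 (two-sided α = 0.025); z_β = 1.282 (power 90% → β = 0.1).
n = (3.523 × 28.9 / 23.7)² = 18.46
Round up: n = 19.

19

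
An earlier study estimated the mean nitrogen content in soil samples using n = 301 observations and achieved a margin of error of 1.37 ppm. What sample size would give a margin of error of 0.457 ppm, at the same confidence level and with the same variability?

Margin of error scales as 1/√n, so n₂ = n₁·(E₁/E₂)².
n₂ = 301 × (1.37/0.457)² = 301 × 8.987 = 2705.09
Round up: n₂ = 2706.

n = 2706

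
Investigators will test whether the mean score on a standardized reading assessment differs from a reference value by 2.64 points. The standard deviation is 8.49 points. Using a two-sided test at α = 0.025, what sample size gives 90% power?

129

For a one-sample z-test, n = ((z_{α/2} + z_β)·σ/δ)².
z_{α/2} = 2.241 (two-sided α = 0.025); z_β = 1.282 (power 90% → β = 0.1).
n = (3.523 × 8.49 / 2.64)² = 128.36
Round up: n = 129.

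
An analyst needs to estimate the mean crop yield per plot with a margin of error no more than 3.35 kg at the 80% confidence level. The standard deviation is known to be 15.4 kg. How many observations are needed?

35

For a mean, the margin of error is E = z·σ/√n, so n = (zσ/E)².
At 80% confidence, z = 1.282.
n = (1.282 × 15.4 / 3.35)² = 34.73
Round up: n = 35.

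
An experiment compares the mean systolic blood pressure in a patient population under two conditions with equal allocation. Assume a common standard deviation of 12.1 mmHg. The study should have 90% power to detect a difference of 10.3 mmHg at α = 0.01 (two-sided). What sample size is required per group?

For two equal groups, n per group = 2·((z_{α/2} + z_β)·σ/δ)².
z_{α/2} = 2.576; z_β = 1.282 (power 90%).
n = 2 × (3.858 × 12.1 / 10.3)² = 2 × 20.54 = 41.08
Round up: n = 42 per group.

42 per group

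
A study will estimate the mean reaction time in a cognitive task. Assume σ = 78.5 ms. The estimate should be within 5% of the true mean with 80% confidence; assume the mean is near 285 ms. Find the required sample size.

50

For a mean, the margin of error is E = z·σ/√n, so n = (zσ/E)².
At 80% confidence, z = 1.282.
E = 5% of 285 = 14.25 ms.
n = (1.282 × 78.5 / 14.25)² = 49.88
Round up: n = 50.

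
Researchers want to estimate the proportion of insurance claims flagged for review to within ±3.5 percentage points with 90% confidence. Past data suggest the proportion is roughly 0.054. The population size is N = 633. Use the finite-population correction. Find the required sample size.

For a proportion with margin E = 0.035 at 90% confidence, z = 1.645.
n = p̂(1−p̂)(z/E)² = 0.054 × 0.946 × (1.645/0.035)² = 112.84 — call this n₀.
Finite-population correction with N = 633: n = n₀ / (1 + (n₀−1)/N) = 112.84 / 1.177 = 95.87
Round up: n = 96.

n = 96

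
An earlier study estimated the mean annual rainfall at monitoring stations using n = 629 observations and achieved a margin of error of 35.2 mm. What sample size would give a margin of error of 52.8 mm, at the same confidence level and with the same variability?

Margin of error scales as 1/√n, so n₂ = n₁·(E₁/E₂)².
n₂ = 629 × (35.2/52.8)² = 629 × 0.4444 = 279.53
Round up: n₂ = 280.

280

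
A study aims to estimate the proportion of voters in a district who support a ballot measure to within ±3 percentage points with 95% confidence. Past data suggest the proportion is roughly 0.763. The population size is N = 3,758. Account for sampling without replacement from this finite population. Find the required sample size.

n = 641

For a proportion with margin E = 0.03 at 95% confidence, z = 1.960.
n = p̂(1−p̂)(z/E)² = 0.763 × 0.237 × (1.960/0.03)² = 771.87 — call this n₀.
Finite-population correction with N = 3,758: n = n₀ / (1 + (n₀−1)/N) = 771.87 / 1.205 = 640.56
Round up: n = 641.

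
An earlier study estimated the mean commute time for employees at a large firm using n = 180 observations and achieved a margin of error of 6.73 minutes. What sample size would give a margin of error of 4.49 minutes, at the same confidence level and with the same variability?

405

Margin of error scales as 1/√n, so n₂ = n₁·(E₁/E₂)².
n₂ = 180 × (6.73/4.49)² = 180 × 2.247 = 404.46
Round up: n₂ = 405.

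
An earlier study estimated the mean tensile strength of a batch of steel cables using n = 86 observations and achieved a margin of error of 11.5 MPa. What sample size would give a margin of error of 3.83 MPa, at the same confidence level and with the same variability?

776

Margin of error scales as 1/√n, so n₂ = n₁·(E₁/E₂)².
n₂ = 86 × (11.5/3.83)² = 86 × 9.016 = 775.38
Round up: n₂ = 776.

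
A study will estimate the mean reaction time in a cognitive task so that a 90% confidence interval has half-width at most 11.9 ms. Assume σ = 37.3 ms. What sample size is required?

For a mean, the margin of error is E = z·σ/√n, so n = (zσ/E)².
At 90% confidence, z = 1.645.
n = (1.645 × 37.3 / 11.9)² = 26.59
Round up: n = 27.

n = 27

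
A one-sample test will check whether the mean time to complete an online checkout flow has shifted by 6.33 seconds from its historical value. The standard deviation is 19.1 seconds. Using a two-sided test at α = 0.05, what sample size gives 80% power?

For a one-sample z-test, n = ((z_{α/2} + z_β)·σ/δ)².
z_{α/2} = 1.960 (two-sided α = 0.05); z_β = 0.842 (power 80% → β = 0.2).
n = (2.802 × 19.1 / 6.33)² = 71.48
Round up: n = 72.

72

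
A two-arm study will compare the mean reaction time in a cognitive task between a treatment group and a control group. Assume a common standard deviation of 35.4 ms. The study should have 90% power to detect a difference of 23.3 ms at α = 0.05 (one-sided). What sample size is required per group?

For two equal groups, n per group = 2·((z_α + z_β)·σ/δ)².
z_α = 1.645; z_β = 1.282 (power 90%).
n = 2 × (2.927 × 35.4 / 23.3)² = 2 × 19.78 = 39.56
Round up: n = 40 per group.

40 per group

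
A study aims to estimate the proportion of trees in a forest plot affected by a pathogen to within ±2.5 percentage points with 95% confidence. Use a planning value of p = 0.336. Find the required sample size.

n = 1372

For a proportion with margin E = 0.025 at 95% confidence, z = 1.960.
n = p̂(1−p̂)(z/E)² = 0.336 × 0.664 × (1.960/0.025)² = 1371.32
Round up: n = 1372.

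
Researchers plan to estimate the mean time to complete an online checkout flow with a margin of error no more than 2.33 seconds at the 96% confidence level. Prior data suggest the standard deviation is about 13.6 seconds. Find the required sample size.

For a mean, the margin of error is E = z·σ/√n, so n = (zσ/E)².
At 96% confidence, z = 2.054.
n = (2.054 × 13.6 / 2.33)² = 143.74
Round up: n = 144.

144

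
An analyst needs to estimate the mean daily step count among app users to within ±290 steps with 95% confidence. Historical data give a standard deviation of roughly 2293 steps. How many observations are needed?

For a mean, the margin of error is E = z·σ/√n, so n = (zσ/E)².
At 95% confidence, z = 1.960.
n = (1.960 × 2293 / 290)² = 240.17
Round up: n = 241.

n = 241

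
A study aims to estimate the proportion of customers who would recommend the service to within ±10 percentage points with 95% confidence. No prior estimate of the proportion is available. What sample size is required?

For a proportion with margin E = 0.1 at 95% confidence, z = 1.960.
With no prior estimate, use p = 0.5, which maximizes p(1−p) at 0.25.
n = 0.25 × (z/E)² = 0.25 × (1.960/0.1)² = 96.04
Round up: n = 97.

97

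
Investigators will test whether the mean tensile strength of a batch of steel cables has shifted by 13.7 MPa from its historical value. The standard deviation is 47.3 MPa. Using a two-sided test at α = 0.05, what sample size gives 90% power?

n = 126

For a one-sample z-test, n = ((z_{α/2} + z_β)·σ/δ)².
z_{α/2} = 1.960 (two-sided α = 0.05); z_β = 1.282 (power 90% → β = 0.1).
n = (3.242 × 47.3 / 13.7)² = 125.29
Round up: n = 126.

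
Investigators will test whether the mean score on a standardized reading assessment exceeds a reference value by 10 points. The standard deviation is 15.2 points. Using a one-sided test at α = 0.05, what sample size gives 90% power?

For a one-sample z-test, n = ((z_α + z_β)·σ/δ)².
z_α = 1.645 (one-sided α = 0.05); z_β = 1.282 (power 90% → β = 0.1).
n = (2.927 × 15.2 / 10)² = 19.79
Round up: n = 20.

20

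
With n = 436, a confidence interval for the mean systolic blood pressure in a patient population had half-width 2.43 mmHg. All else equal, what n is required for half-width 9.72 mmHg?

28

Margin of error scales as 1/√n, so n₂ = n₁·(E₁/E₂)².
n₂ = 436 × (2.43/9.72)² = 436 × 0.0625 = 27.25
Round up: n₂ = 28.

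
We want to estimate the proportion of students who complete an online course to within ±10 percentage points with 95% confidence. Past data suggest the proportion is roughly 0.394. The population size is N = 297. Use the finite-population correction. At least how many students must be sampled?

n = 71

For a proportion with margin E = 0.1 at 95% confidence, z = 1.960.
n = p̂(1−p̂)(z/E)² = 0.394 × 0.606 × (1.960/0.1)² = 91.72 — call this n₀.
Finite-population correction with N = 297: n = n₀ / (1 + (n₀−1)/N) = 91.72 / 1.305 = 70.28
Round up: n = 71.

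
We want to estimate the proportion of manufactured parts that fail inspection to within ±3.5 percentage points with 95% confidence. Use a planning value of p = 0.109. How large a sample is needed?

For a proportion with margin E = 0.035 at 95% confidence, z = 1.960.
n = p̂(1−p̂)(z/E)² = 0.109 × 0.891 × (1.960/0.035)² = 304.57
Round up: n = 305.

305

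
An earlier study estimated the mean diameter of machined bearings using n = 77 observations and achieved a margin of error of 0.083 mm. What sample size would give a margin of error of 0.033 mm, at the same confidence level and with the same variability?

Margin of error scales as 1/√n, so n₂ = n₁·(E₁/E₂)².
n₂ = 77 × (0.083/0.033)² = 77 × 6.326 = 487.10
Round up: n₂ = 488.

488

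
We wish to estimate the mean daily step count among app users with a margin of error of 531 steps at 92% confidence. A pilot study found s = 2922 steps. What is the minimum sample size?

n = 93

For a mean, the margin of error is E = z·σ/√n, so n = (zσ/E)².
At 92% confidence, z = 1.751.
n = (1.751 × 2922 / 531)² = 92.84
Round up: n = 93.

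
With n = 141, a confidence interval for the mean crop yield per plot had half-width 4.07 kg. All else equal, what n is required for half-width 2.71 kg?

Margin of error scales as 1/√n, so n₂ = n₁·(E₁/E₂)².
n₂ = 141 × (4.07/2.71)² = 141 × 2.256 = 318.10
Round up: n₂ = 319.

319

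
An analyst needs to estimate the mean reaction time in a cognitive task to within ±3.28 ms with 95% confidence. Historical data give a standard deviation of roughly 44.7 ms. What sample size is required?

For a mean, the margin of error is E = z·σ/√n, so n = (zσ/E)².
At 95% confidence, z = 1.960.
n = (1.960 × 44.7 / 3.28)² = 713.48
Round up: n = 714.

714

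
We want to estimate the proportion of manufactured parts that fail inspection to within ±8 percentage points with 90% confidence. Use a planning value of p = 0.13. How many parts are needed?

For a proportion with margin E = 0.08 at 90% confidence, z = 1.645.
n = p̂(1−p̂)(z/E)² = 0.13 × 0.87 × (1.645/0.08)² = 47.82
Round up: n = 48.

48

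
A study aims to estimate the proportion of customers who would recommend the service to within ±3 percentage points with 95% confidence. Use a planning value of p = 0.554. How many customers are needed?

For a proportion with margin E = 0.03 at 95% confidence, z = 1.960.
n = p̂(1−p̂)(z/E)² = 0.554 × 0.446 × (1.960/0.03)² = 1054.66
Round up: n = 1055.

1055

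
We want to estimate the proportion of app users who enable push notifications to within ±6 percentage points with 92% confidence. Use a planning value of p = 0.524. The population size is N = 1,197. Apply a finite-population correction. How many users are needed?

n = 181

For a proportion with margin E = 0.06 at 92% confidence, z = 1.751.
n = p̂(1−p̂)(z/E)² = 0.524 × 0.476 × (1.751/0.06)² = 212.43 — call this n₀.
Finite-population correction with N = 1,197: n = n₀ / (1 + (n₀−1)/N) = 212.43 / 1.177 = 180.48
Round up: n = 181.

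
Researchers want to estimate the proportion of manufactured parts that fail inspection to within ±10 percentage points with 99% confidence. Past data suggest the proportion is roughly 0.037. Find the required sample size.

24

For a proportion with margin E = 0.1 at 99% confidence, z = 2.576.
n = p̂(1−p̂)(z/E)² = 0.037 × 0.963 × (2.576/0.1)² = 23.64
Round up: n = 24.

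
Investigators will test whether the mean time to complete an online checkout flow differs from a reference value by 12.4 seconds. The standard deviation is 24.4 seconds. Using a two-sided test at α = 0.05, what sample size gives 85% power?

For a one-sample z-test, n = ((z_{α/2} + z_β)·σ/δ)².
z_{α/2} = 1.960 (two-sided α = 0.05); z_β = 1.036 (power 85% → β = 0.15).
n = (2.996 × 24.4 / 12.4)² = 34.76
Round up: n = 35.

n = 35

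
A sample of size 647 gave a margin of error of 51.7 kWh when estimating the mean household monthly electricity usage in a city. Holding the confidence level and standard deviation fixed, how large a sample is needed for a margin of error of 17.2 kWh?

n = 5846

Margin of error scales as 1/√n, so n₂ = n₁·(E₁/E₂)².
n₂ = 647 × (51.7/17.2)² = 647 × 9.035 = 5845.65
Round up: n₂ = 5846.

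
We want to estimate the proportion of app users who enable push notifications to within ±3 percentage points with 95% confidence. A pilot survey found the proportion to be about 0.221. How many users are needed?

For a proportion with margin E = 0.03 at 95% confidence, z = 1.960.
n = p̂(1−p̂)(z/E)² = 0.221 × 0.779 × (1.960/0.03)² = 734.85
Round up: n = 735.

n = 735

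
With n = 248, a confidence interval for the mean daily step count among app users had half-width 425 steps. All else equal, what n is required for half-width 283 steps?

n = 560

Margin of error scales as 1/√n, so n₂ = n₁·(E₁/E₂)².
n₂ = 248 × (425/283)² = 248 × 2.255 = 559.24
Round up: n₂ = 560.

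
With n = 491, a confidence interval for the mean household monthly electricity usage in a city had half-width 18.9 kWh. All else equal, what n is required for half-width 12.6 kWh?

n = 1105

Margin of error scales as 1/√n, so n₂ = n₁·(E₁/E₂)².
n₂ = 491 × (18.9/12.6)² = 491 × 2.25 = 1104.75
Round up: n₂ = 1105.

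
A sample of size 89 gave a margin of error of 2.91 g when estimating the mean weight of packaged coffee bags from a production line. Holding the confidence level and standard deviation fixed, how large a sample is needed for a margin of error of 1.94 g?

Margin of error scales as 1/√n, so n₂ = n₁·(E₁/E₂)².
n₂ = 89 × (2.91/1.94)² = 89 × 2.25 = 200.25
Round up: n₂ = 201.

201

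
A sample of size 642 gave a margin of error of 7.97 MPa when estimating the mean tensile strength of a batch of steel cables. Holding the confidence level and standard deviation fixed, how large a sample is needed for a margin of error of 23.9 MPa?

Margin of error scales as 1/√n, so n₂ = n₁·(E₁/E₂)².
n₂ = 642 × (7.97/23.9)² = 642 × 0.1112 = 71.39
Round up: n₂ = 72.

n = 72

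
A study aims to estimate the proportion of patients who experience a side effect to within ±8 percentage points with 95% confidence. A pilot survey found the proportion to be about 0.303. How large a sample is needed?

127

For a proportion with margin E = 0.08 at 95% confidence, z = 1.960.
n = p̂(1−p̂)(z/E)² = 0.303 × 0.697 × (1.960/0.08)² = 126.77
Round up: n = 127.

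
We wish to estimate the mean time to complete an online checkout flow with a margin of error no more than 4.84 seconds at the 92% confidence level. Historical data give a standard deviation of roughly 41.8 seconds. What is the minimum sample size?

229

For a mean, the margin of error is E = z·σ/√n, so n = (zσ/E)².
At 92% confidence, z = 1.751.
n = (1.751 × 41.8 / 4.84)² = 228.68
Round up: n = 229.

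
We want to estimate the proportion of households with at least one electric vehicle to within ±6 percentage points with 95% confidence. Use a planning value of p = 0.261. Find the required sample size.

For a proportion with margin E = 0.06 at 95% confidence, z = 1.960.
n = p̂(1−p̂)(z/E)² = 0.261 × 0.739 × (1.960/0.06)² = 205.82
Round up: n = 206.

206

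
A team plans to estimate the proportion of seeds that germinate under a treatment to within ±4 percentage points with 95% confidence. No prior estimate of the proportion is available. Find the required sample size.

For a proportion with margin E = 0.04 at 95% confidence, z = 1.960.
With no prior estimate, use p = 0.5, which maximizes p(1−p) at 0.25.
n = 0.25 × (z/E)² = 0.25 × (1.960/0.04)² = 600.25
Round up: n = 601.

n = 601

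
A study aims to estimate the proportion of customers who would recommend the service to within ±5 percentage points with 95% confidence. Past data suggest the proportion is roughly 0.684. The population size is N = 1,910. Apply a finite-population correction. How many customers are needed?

284

For a proportion with margin E = 0.05 at 95% confidence, z = 1.960.
n = p̂(1−p̂)(z/E)² = 0.684 × 0.316 × (1.960/0.05)² = 332.14 — call this n₀.
Finite-population correction with N = 1,910: n = n₀ / (1 + (n₀−1)/N) = 332.14 / 1.173 = 283.15
Round up: n = 284.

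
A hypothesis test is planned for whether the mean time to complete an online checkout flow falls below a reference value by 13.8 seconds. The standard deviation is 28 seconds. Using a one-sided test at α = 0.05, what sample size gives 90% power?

36

For a one-sample z-test, n = ((z_α + z_β)·σ/δ)².
z_α = 1.645 (one-sided α = 0.05); z_β = 1.282 (power 90% → β = 0.1).
n = (2.927 × 28 / 13.8)² = 35.27
Round up: n = 36.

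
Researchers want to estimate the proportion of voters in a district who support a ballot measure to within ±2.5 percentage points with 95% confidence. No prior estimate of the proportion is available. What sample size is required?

For a proportion with margin E = 0.025 at 95% confidence, z = 1.960.
With no prior estimate, use p = 0.5, which maximizes p(1−p) at 0.25.
n = 0.25 × (z/E)² = 0.25 × (1.960/0.025)² = 1536.64
Round up: n = 1537.

1537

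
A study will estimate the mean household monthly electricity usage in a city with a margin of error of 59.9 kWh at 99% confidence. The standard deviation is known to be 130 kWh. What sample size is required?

n = 32

For a mean, the margin of error is E = z·σ/√n, so n = (zσ/E)².
At 99% confidence, z = 2.576.
n = (2.576 × 130 / 59.9)² = 31.26
Round up: n = 32.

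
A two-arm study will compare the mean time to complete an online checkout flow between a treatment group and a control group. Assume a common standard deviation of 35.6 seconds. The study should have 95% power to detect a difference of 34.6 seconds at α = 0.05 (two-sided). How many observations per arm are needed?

For two equal groups, n per group = 2·((z_{α/2} + z_β)·σ/δ)².
z_{α/2} = 1.960; z_β = 1.645 (power 95%).
n = 2 × (3.605 × 35.6 / 34.6)² = 2 × 13.76 = 27.52
Round up: n = 28 per group.

28 per group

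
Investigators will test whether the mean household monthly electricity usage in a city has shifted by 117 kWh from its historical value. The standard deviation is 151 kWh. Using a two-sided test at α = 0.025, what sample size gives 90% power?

n = 21

For a one-sample z-test, n = ((z_{α/2} + z_β)·σ/δ)².
z_{α/2} = 2.241 (two-sided α = 0.025); z_β = 1.282 (power 90% → β = 0.1).
n = (3.523 × 151 / 117)² = 20.67
Round up: n = 21.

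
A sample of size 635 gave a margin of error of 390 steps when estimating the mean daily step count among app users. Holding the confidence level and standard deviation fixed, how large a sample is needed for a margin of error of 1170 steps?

Margin of error scales as 1/√n, so n₂ = n₁·(E₁/E₂)².
n₂ = 635 × (390/1170)² = 635 × 0.1111 = 70.55
Round up: n₂ = 71.

n = 71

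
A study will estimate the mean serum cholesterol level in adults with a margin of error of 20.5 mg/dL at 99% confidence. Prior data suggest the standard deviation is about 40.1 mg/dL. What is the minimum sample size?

For a mean, the margin of error is E = z·σ/√n, so n = (zσ/E)².
At 99% confidence, z = 2.576.
n = (2.576 × 40.1 / 20.5)² = 25.39
Round up: n = 26.

n = 26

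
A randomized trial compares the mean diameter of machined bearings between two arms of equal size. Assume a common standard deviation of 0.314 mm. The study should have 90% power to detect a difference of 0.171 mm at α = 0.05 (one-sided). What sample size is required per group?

58 per group

For two equal groups, n per group = 2·((z_α + z_β)·σ/δ)².
z_α = 1.645; z_β = 1.282 (power 90%).
n = 2 × (2.927 × 0.314 / 0.171)² = 2 × 28.89 = 57.78
Round up: n = 58 per group.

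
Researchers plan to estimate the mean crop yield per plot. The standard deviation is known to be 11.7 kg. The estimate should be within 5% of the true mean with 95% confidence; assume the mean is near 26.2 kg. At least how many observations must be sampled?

For a mean, the margin of error is E = z·σ/√n, so n = (zσ/E)².
At 95% confidence, z = 1.960.
E = 5% of 26.2 = 1.31 kg.
n = (1.960 × 11.7 / 1.31)² = 306.44
Round up: n = 307.

307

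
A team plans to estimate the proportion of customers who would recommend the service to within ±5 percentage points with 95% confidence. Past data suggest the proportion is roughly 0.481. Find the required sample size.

n = 384

For a proportion with margin E = 0.05 at 95% confidence, z = 1.960.
n = p̂(1−p̂)(z/E)² = 0.481 × 0.519 × (1.960/0.05)² = 383.61
Round up: n = 384.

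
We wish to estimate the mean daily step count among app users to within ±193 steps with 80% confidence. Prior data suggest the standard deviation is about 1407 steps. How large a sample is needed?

For a mean, the margin of error is E = z·σ/√n, so n = (zσ/E)².
At 80% confidence, z = 1.282.
n = (1.282 × 1407 / 193)² = 87.35
Round up: n = 88.

n = 88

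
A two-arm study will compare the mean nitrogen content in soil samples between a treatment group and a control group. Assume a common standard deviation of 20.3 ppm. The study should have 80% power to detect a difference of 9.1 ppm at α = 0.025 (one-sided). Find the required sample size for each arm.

79 per group

For two equal groups, n per group = 2·((z_α + z_β)·σ/δ)².
z_α = 1.960; z_β = 0.842 (power 80%).
n = 2 × (2.802 × 20.3 / 9.1)² = 2 × 39.07 = 78.14
Round up: n = 79 per group.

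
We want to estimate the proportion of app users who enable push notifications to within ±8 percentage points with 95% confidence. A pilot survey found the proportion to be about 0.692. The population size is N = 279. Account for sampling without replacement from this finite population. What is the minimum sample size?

For a proportion with margin E = 0.08 at 95% confidence, z = 1.960.
n = p̂(1−p̂)(z/E)² = 0.692 × 0.308 × (1.960/0.08)² = 127.93 — call this n₀.
Finite-population correction with N = 279: n = n₀ / (1 + (n₀−1)/N) = 127.93 / 1.455 = 87.92
Round up: n = 88.

88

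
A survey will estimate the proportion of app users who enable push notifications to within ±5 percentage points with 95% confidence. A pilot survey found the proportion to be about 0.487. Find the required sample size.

For a proportion with margin E = 0.05 at 95% confidence, z = 1.960.
n = p̂(1−p̂)(z/E)² = 0.487 × 0.513 × (1.960/0.05)² = 383.90
Round up: n = 384.

384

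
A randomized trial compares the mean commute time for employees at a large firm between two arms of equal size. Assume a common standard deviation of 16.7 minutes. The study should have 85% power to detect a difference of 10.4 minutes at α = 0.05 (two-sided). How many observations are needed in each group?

47 per group

For two equal groups, n per group = 2·((z_{α/2} + z_β)·σ/δ)².
z_{α/2} = 1.960; z_β = 1.036 (power 85%).
n = 2 × (2.996 × 16.7 / 10.4)² = 2 × 23.14 = 46.28
Round up: n = 47 per group.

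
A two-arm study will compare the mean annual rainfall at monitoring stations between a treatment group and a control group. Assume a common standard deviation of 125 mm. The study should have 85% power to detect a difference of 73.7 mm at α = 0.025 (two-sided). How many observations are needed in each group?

For two equal groups, n per group = 2·((z_{α/2} + z_β)·σ/δ)².
z_{α/2} = 2.241; z_β = 1.036 (power 85%).
n = 2 × (3.277 × 125 / 73.7)² = 2 × 30.89 = 61.78
Round up: n = 62 per group.

62 per group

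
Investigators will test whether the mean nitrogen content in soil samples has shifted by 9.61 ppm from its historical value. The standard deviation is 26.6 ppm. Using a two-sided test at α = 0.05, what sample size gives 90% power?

For a one-sample z-test, n = ((z_{α/2} + z_β)·σ/δ)².
z_{α/2} = 1.960 (two-sided α = 0.05); z_β = 1.282 (power 90% → β = 0.1).
n = (3.242 × 26.6 / 9.61)² = 80.53
Round up: n = 81.

81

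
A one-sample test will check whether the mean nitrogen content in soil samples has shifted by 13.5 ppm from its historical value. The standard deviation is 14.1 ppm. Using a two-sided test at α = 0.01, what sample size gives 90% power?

17

For a one-sample z-test, n = ((z_{α/2} + z_β)·σ/δ)².
z_{α/2} = 2.576 (two-sided α = 0.01); z_β = 1.282 (power 90% → β = 0.1).
n = (3.858 × 14.1 / 13.5)² = 16.24
Round up: n = 17.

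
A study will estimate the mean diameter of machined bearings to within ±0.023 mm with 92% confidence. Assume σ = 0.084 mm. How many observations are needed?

For a mean, the margin of error is E = z·σ/√n, so n = (zσ/E)².
At 92% confidence, z = 1.751.
n = (1.751 × 0.084 / 0.023)² = 40.90
Round up: n = 41.

41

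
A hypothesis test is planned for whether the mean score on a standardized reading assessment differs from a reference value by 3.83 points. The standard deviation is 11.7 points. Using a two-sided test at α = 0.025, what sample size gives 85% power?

For a one-sample z-test, n = ((z_{α/2} + z_β)·σ/δ)².
z_{α/2} = 2.241 (two-sided α = 0.025); z_β = 1.036 (power 85% → β = 0.15).
n = (3.277 × 11.7 / 3.83)² = 100.21
Round up: n = 101.

101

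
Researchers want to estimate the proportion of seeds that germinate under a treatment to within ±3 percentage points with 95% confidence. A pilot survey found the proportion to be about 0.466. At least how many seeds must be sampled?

For a proportion with margin E = 0.03 at 95% confidence, z = 1.960.
n = p̂(1−p̂)(z/E)² = 0.466 × 0.534 × (1.960/0.03)² = 1062.18
Round up: n = 1063.

n = 1063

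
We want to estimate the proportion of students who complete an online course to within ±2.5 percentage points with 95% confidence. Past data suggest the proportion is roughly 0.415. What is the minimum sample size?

1493

For a proportion with margin E = 0.025 at 95% confidence, z = 1.960.
n = p̂(1−p̂)(z/E)² = 0.415 × 0.585 × (1.960/0.025)² = 1492.23
Round up: n = 1493.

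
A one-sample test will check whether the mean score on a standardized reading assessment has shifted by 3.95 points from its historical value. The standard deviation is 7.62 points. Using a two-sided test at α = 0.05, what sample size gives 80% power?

30

For a one-sample z-test, n = ((z_{α/2} + z_β)·σ/δ)².
z_{α/2} = 1.960 (two-sided α = 0.05); z_β = 0.842 (power 80% → β = 0.2).
n = (2.802 × 7.62 / 3.95)² = 29.22
Round up: n = 30.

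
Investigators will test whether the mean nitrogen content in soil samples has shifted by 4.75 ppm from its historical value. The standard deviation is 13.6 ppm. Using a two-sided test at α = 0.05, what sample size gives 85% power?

74

For a one-sample z-test, n = ((z_{α/2} + z_β)·σ/δ)².
z_{α/2} = 1.960 (two-sided α = 0.05); z_β = 1.036 (power 85% → β = 0.15).
n = (2.996 × 13.6 / 4.75)² = 73.58
Round up: n = 74.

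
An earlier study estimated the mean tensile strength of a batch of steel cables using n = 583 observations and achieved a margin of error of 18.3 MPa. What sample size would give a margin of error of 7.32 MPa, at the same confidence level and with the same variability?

3644

Margin of error scales as 1/√n, so n₂ = n₁·(E₁/E₂)².
n₂ = 583 × (18.3/7.32)² = 583 × 6.25 = 3643.75
Round up: n₂ = 3644.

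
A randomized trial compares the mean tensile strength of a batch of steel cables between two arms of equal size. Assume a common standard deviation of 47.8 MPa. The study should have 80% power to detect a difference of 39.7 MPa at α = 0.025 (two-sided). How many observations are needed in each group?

28 per group

For two equal groups, n per group = 2·((z_{α/2} + z_β)·σ/δ)².
z_{α/2} = 2.241; z_β = 0.842 (power 80%).
n = 2 × (3.083 × 47.8 / 39.7)² = 2 × 13.78 = 27.56
Round up: n = 28 per group.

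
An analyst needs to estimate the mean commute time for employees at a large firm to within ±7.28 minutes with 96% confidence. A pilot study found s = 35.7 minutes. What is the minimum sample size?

For a mean, the margin of error is E = z·σ/√n, so n = (zσ/E)².
At 96% confidence, z = 2.054.
n = (2.054 × 35.7 / 7.28)² = 101.46
Round up: n = 102.

102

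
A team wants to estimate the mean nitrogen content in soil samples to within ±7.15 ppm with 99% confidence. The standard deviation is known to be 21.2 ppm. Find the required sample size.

For a mean, the margin of error is E = z·σ/√n, so n = (zσ/E)².
At 99% confidence, z = 2.576.
n = (2.576 × 21.2 / 7.15)² = 58.34
Round up: n = 59.

59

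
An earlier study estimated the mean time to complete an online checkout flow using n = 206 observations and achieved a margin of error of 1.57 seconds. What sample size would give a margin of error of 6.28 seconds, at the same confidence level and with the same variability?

13

Margin of error scales as 1/√n, so n₂ = n₁·(E₁/E₂)².
n₂ = 206 × (1.57/6.28)² = 206 × 0.0625 = 12.88
Round up: n₂ = 13.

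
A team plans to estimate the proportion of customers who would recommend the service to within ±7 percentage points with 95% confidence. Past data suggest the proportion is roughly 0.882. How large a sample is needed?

For a proportion with margin E = 0.07 at 95% confidence, z = 1.960.
n = p̂(1−p̂)(z/E)² = 0.882 × 0.118 × (1.960/0.07)² = 81.60
Round up: n = 82.

82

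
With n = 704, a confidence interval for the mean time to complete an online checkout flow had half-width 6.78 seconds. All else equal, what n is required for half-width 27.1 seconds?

Margin of error scales as 1/√n, so n₂ = n₁·(E₁/E₂)².
n₂ = 704 × (6.78/27.1)² = 704 × 0.06259 = 44.06
Round up: n₂ = 45.

45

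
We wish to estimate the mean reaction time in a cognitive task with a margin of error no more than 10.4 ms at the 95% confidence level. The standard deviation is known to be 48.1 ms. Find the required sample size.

For a mean, the margin of error is E = z·σ/√n, so n = (zσ/E)².
At 95% confidence, z = 1.960.
n = (1.960 × 48.1 / 10.4)² = 82.17
Round up: n = 83.

83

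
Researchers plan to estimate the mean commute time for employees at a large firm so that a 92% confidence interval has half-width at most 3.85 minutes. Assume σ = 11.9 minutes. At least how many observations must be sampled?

30

For a mean, the margin of error is E = z·σ/√n, so n = (zσ/E)².
At 92% confidence, z = 1.751.
n = (1.751 × 11.9 / 3.85)² = 29.29
Round up: n = 30.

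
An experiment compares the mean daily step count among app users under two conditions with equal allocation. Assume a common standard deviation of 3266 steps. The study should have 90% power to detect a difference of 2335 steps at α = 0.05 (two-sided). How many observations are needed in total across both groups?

84 total

For two equal groups, n per group = 2·((z_{α/2} + z_β)·σ/δ)².
z_{α/2} = 1.960; z_β = 1.282 (power 90%).
n = 2 × (3.242 × 3266 / 2335)² = 2 × 20.56 = 41.12
Round up: n = 42 per group.
Total across both groups: 2 × 42 = 84.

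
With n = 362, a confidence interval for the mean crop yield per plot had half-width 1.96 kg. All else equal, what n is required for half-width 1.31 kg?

811

Margin of error scales as 1/√n, so n₂ = n₁·(E₁/E₂)².
n₂ = 362 × (1.96/1.31)² = 362 × 2.239 = 810.52
Round up: n₂ = 811.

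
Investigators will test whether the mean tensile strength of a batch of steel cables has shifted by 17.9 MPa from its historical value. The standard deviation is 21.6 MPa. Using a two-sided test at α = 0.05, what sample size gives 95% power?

19

For a one-sample z-test, n = ((z_{α/2} + z_β)·σ/δ)².
z_{α/2} = 1.960 (two-sided α = 0.05); z_β = 1.645 (power 95% → β = 0.05).
n = (3.605 × 21.6 / 17.9)² = 18.92
Round up: n = 19.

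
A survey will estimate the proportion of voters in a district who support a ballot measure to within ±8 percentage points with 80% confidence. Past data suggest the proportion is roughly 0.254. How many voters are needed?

For a proportion with margin E = 0.08 at 80% confidence, z = 1.282.
n = p̂(1−p̂)(z/E)² = 0.254 × 0.746 × (1.282/0.08)² = 48.66
Round up: n = 49.

49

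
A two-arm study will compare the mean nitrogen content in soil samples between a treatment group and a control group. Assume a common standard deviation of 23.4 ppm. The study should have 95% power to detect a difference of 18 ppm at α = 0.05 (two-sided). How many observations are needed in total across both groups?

88 total

For two equal groups, n per group = 2·((z_{α/2} + z_β)·σ/δ)².
z_{α/2} = 1.960; z_β = 1.645 (power 95%).
n = 2 × (3.605 × 23.4 / 18)² = 2 × 21.96 = 43.92
Round up: n = 44 per group.
Total across both groups: 2 × 44 = 88.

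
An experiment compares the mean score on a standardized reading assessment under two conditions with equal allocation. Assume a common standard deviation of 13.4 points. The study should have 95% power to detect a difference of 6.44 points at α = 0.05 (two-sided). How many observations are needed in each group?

For two equal groups, n per group = 2·((z_{α/2} + z_β)·σ/δ)².
z_{α/2} = 1.960; z_β = 1.645 (power 95%).
n = 2 × (3.605 × 13.4 / 6.44)² = 2 × 56.27 = 112.54
Round up: n = 113 per group.

113 per group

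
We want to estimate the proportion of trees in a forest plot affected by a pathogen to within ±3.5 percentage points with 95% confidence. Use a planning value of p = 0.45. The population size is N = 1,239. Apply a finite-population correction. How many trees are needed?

478

For a proportion with margin E = 0.035 at 95% confidence, z = 1.960.
n = p̂(1−p̂)(z/E)² = 0.45 × 0.55 × (1.960/0.035)² = 776.16 — call this n₀.
Finite-population correction with N = 1,239: n = n₀ / (1 + (n₀−1)/N) = 776.16 / 1.626 = 477.34
Round up: n = 478.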